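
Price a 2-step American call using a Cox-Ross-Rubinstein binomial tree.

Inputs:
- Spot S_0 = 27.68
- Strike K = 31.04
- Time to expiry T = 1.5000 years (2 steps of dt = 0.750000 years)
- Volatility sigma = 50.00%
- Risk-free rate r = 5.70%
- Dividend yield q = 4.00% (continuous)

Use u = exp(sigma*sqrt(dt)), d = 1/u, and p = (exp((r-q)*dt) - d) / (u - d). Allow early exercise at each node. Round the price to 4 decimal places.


Answer: Price = V(0,0) = 5.3073

Derivation:
dt = T/N = 0.750000
u = exp(sigma*sqrt(dt)) = 1.541896; d = 1/u = 0.648552
p = (exp((r-q)*dt) - d) / (u - d) = 0.407771
Discount per step: exp(-r*dt) = 0.958151
Stock lattice S(k, i) with i counting down-moves:
  k=0: S(0,0) = 27.6800
  k=1: S(1,0) = 42.6797; S(1,1) = 17.9519
  k=2: S(2,0) = 65.8076; S(2,1) = 27.6800; S(2,2) = 11.6428
Terminal payoffs V(N, i) = max(S_T - K, 0):
  V(2,0) = 34.767613; V(2,1) = 0.000000; V(2,2) = 0.000000
Backward induction: V(k, i) = exp(-r*dt) * [p * V(k+1, i) + (1-p) * V(k+1, i+1)]; then take max(V_cont, immediate exercise) for American.
  V(1,0) = exp(-r*dt) * [p*34.767613 + (1-p)*0.000000] = 13.583912; exercise = 11.639676; V(1,0) = max -> 13.583912
  V(1,1) = exp(-r*dt) * [p*0.000000 + (1-p)*0.000000] = 0.000000; exercise = 0.000000; V(1,1) = max -> 0.000000
  V(0,0) = exp(-r*dt) * [p*13.583912 + (1-p)*0.000000] = 5.307315; exercise = 0.000000; V(0,0) = max -> 5.307315


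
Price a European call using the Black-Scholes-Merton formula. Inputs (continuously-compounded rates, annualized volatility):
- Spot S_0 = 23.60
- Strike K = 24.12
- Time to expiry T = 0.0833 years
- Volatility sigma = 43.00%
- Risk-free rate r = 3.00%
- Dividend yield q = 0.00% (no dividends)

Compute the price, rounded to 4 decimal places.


Answer: Price = 0.9634

Derivation:
d1 = (ln(S/K) + (r - q + 0.5*sigma^2) * T) / (sigma * sqrt(T)) = -0.09342516
d2 = d1 - sigma * sqrt(T) = -0.21753064
exp(-rT) = 0.99750412; exp(-qT) = 1.00000000
C = S_0 * exp(-qT) * N(d1) - K * exp(-rT) * N(d2)
N(d1) = 0.46278290; N(d2) = 0.41389741
C = 23.6000 * 1.00000000 * 0.46278290 - 24.1200 * 0.99750412 * 0.41389741 = 0.9634


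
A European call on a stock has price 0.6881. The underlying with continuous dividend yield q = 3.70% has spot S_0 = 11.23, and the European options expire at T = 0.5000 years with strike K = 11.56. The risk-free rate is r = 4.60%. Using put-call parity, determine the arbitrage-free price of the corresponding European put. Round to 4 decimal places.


Put-call parity: C - P = S_0 * exp(-qT) - K * exp(-rT).
S_0 * exp(-qT) = 11.2300 * 0.98167007 = 11.02415494
K * exp(-rT) = 11.5600 * 0.97726248 = 11.29715431
P = C - S*exp(-qT) + K*exp(-rT)
P = 0.6881 - 11.02415494 + 11.29715431 = 0.9611

Answer: Put price = 0.9611


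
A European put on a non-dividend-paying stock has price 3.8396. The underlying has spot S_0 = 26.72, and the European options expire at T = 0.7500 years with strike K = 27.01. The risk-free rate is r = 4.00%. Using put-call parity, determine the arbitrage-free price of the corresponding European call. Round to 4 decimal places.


Answer: Call price = 4.3479

Derivation:
Put-call parity: C - P = S_0 * exp(-qT) - K * exp(-rT).
S_0 * exp(-qT) = 26.7200 * 1.00000000 = 26.72000000
K * exp(-rT) = 27.0100 * 0.97044553 = 26.21173386
C = P + S*exp(-qT) - K*exp(-rT)
C = 3.8396 + 26.72000000 - 26.21173386 = 4.3479


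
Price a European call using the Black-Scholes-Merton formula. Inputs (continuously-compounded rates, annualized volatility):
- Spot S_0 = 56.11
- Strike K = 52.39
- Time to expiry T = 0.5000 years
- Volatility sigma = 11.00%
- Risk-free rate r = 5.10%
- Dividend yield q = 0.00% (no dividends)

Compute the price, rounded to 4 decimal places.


Answer: Price = 5.2679

Derivation:
d1 = (ln(S/K) + (r - q + 0.5*sigma^2) * T) / (sigma * sqrt(T)) = 1.24866465
d2 = d1 - sigma * sqrt(T) = 1.17088290
exp(-rT) = 0.97482238; exp(-qT) = 1.00000000
C = S_0 * exp(-qT) * N(d1) - K * exp(-rT) * N(d2)
N(d1) = 0.89410612; N(d2) = 0.87917708
C = 56.1100 * 1.00000000 * 0.89410612 - 52.3900 * 0.97482238 * 0.87917708 = 5.2679


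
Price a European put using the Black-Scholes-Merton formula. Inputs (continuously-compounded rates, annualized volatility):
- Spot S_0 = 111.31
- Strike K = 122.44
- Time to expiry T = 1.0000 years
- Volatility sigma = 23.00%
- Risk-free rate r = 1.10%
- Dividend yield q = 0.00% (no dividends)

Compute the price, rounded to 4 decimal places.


Answer: Price = 16.2376

Derivation:
d1 = (ln(S/K) + (r - q + 0.5*sigma^2) * T) / (sigma * sqrt(T)) = -0.25153049
d2 = d1 - sigma * sqrt(T) = -0.48153049
exp(-rT) = 0.98906028; exp(-qT) = 1.00000000
P = K * exp(-rT) * N(-d2) - S_0 * exp(-qT) * N(-d1)
N(-d1) = 0.59929800; N(-d2) = 0.68493024
P = 122.4400 * 0.98906028 * 0.68493024 - 111.3100 * 1.00000000 * 0.59929800 = 16.2376


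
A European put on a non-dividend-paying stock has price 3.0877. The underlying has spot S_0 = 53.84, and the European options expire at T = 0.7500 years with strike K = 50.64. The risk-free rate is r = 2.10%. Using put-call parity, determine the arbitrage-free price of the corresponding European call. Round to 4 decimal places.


Put-call parity: C - P = S_0 * exp(-qT) - K * exp(-rT).
S_0 * exp(-qT) = 53.8400 * 1.00000000 = 53.84000000
K * exp(-rT) = 50.6400 * 0.98437338 = 49.84866810
C = P + S*exp(-qT) - K*exp(-rT)
C = 3.0877 + 53.84000000 - 49.84866810 = 7.0790

Answer: Call price = 7.0790


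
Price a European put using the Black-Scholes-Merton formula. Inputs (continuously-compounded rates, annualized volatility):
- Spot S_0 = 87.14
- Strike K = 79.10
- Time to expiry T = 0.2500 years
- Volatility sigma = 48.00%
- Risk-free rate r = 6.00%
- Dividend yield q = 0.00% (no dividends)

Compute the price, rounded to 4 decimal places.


d1 = (ln(S/K) + (r - q + 0.5*sigma^2) * T) / (sigma * sqrt(T)) = 0.58584644
d2 = d1 - sigma * sqrt(T) = 0.34584644
exp(-rT) = 0.98511194; exp(-qT) = 1.00000000
P = K * exp(-rT) * N(-d2) - S_0 * exp(-qT) * N(-d1)
N(-d1) = 0.27898936; N(-d2) = 0.36472906
P = 79.1000 * 0.98511194 * 0.36472906 - 87.1400 * 1.00000000 * 0.27898936 = 4.1094

Answer: Price = 4.1094


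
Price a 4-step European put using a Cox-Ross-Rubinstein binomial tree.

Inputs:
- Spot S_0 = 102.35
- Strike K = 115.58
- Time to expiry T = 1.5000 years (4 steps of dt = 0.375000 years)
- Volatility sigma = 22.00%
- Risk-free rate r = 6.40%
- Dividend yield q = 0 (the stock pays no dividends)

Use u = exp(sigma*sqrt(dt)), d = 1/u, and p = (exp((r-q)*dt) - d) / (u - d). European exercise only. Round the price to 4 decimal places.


dt = T/N = 0.375000
u = exp(sigma*sqrt(dt)) = 1.144219; d = 1/u = 0.873959
p = (exp((r-q)*dt) - d) / (u - d) = 0.556248
Discount per step: exp(-r*dt) = 0.976286
Stock lattice S(k, i) with i counting down-moves:
  k=0: S(0,0) = 102.3500
  k=1: S(1,0) = 117.1108; S(1,1) = 89.4497
  k=2: S(2,0) = 134.0003; S(2,1) = 102.3500; S(2,2) = 78.1754
  k=3: S(3,0) = 153.3257; S(3,1) = 117.1108; S(3,2) = 89.4497; S(3,3) = 68.3220
  k=4: S(4,0) = 175.4381; S(4,1) = 134.0003; S(4,2) = 102.3500; S(4,3) = 78.1754; S(4,4) = 59.7107
Terminal payoffs V(N, i) = max(K - S_T, 0):
  V(4,0) = 0.000000; V(4,1) = 0.000000; V(4,2) = 13.230000; V(4,3) = 37.404645; V(4,4) = 55.869340
Backward induction: V(k, i) = exp(-r*dt) * [p * V(k+1, i) + (1-p) * V(k+1, i+1)].
  V(3,0) = exp(-r*dt) * [p*0.000000 + (1-p)*0.000000] = 0.000000
  V(3,1) = exp(-r*dt) * [p*0.000000 + (1-p)*13.230000] = 5.731615
  V(3,2) = exp(-r*dt) * [p*13.230000 + (1-p)*37.404645] = 23.389409
  V(3,3) = exp(-r*dt) * [p*37.404645 + (1-p)*55.869340] = 44.517056
  V(2,0) = exp(-r*dt) * [p*0.000000 + (1-p)*5.731615] = 2.483100
  V(2,1) = exp(-r*dt) * [p*5.731615 + (1-p)*23.389409] = 13.245557
  V(2,2) = exp(-r*dt) * [p*23.389409 + (1-p)*44.517056] = 31.987848
  V(1,0) = exp(-r*dt) * [p*2.483100 + (1-p)*13.245557] = 7.086820
  V(1,1) = exp(-r*dt) * [p*13.245557 + (1-p)*31.987848] = 21.051146
  V(0,0) = exp(-r*dt) * [p*7.086820 + (1-p)*21.051146] = 12.968508

Answer: Price = V(0,0) = 12.9685


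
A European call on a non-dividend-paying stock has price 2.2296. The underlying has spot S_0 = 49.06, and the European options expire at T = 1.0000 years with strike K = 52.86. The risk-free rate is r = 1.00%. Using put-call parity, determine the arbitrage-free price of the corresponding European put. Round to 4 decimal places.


Put-call parity: C - P = S_0 * exp(-qT) - K * exp(-rT).
S_0 * exp(-qT) = 49.0600 * 1.00000000 = 49.06000000
K * exp(-rT) = 52.8600 * 0.99004983 = 52.33403421
P = C - S*exp(-qT) + K*exp(-rT)
P = 2.2296 - 49.06000000 + 52.33403421 = 5.5036

Answer: Put price = 5.5036


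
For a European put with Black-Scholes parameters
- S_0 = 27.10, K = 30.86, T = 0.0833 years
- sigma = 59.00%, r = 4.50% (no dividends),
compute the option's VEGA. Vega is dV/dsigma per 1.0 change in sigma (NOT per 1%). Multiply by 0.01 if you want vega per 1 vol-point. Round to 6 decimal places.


Answer: Vega = 2.516515

Derivation:
d1 = -0.6558460102; d2 = -0.8261302725
phi(d1) = 0.3217419257; exp(-qT) = 1.0000000000; exp(-rT) = 0.9962585169
Vega = S * exp(-qT) * phi(d1) * sqrt(T) = 27.1000 * 1.0000000000 * 0.3217419257 * 0.2886173938 = 2.516515


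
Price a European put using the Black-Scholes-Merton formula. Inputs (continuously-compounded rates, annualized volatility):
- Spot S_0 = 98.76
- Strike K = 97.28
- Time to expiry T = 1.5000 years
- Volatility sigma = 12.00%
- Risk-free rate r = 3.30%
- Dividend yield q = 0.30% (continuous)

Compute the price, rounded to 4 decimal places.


Answer: Price = 3.1841

Derivation:
d1 = (ln(S/K) + (r - q + 0.5*sigma^2) * T) / (sigma * sqrt(T)) = 0.48240827
d2 = d1 - sigma * sqrt(T) = 0.33543888
exp(-rT) = 0.95170516; exp(-qT) = 0.99551011
P = K * exp(-rT) * N(-d2) - S_0 * exp(-qT) * N(-d1)
N(-d1) = 0.31475797; N(-d2) = 0.36864702
P = 97.2800 * 0.95170516 * 0.36864702 - 98.7600 * 0.99551011 * 0.31475797 = 3.1841


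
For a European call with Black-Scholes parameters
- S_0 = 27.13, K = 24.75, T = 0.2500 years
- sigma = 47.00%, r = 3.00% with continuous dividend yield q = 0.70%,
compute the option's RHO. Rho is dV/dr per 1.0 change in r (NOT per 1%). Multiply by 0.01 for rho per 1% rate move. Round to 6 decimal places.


Answer: Rho = 3.789297

Derivation:
d1 = 0.5326686709; d2 = 0.2976686709
phi(d1) = 0.3461765099; exp(-qT) = 0.9982515304; exp(-rT) = 0.9925280548
N(d2) = 0.6170219715
Rho = K*T*exp(-rT)*N(d2) = 24.7500 * 0.2500 * 0.9925280548 * 0.6170219715 = 3.789297


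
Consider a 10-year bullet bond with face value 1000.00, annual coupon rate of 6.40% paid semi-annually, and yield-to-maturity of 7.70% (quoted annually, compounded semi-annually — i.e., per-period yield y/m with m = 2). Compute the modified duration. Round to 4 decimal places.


Coupon per period c = face * coupon_rate / m = 32.000000
Periods per year m = 2; per-period yield y/m = 0.038500
Number of cashflows N = 20
Cashflows (t years, CF_t, discount factor 1/(1+y/m)^(m*t), PV):
  t = 0.5000: CF_t = 32.000000, DF = 0.962927, PV = 30.813674
  t = 1.0000: CF_t = 32.000000, DF = 0.927229, PV = 29.671327
  t = 1.5000: CF_t = 32.000000, DF = 0.892854, PV = 28.571331
  t = 2.0000: CF_t = 32.000000, DF = 0.859754, PV = 27.512115
  t = 2.5000: CF_t = 32.000000, DF = 0.827880, PV = 26.492166
  t = 3.0000: CF_t = 32.000000, DF = 0.797188, PV = 25.510030
  t = 3.5000: CF_t = 32.000000, DF = 0.767635, PV = 24.564304
  t = 4.0000: CF_t = 32.000000, DF = 0.739176, PV = 23.653639
  t = 4.5000: CF_t = 32.000000, DF = 0.711773, PV = 22.776735
  t = 5.0000: CF_t = 32.000000, DF = 0.685386, PV = 21.932340
  t = 5.5000: CF_t = 32.000000, DF = 0.659977, PV = 21.119249
  t = 6.0000: CF_t = 32.000000, DF = 0.635509, PV = 20.336301
  t = 6.5000: CF_t = 32.000000, DF = 0.611949, PV = 19.582380
  t = 7.0000: CF_t = 32.000000, DF = 0.589263, PV = 18.856408
  t = 7.5000: CF_t = 32.000000, DF = 0.567417, PV = 18.157350
  t = 8.0000: CF_t = 32.000000, DF = 0.546381, PV = 17.484208
  t = 8.5000: CF_t = 32.000000, DF = 0.526126, PV = 16.836021
  t = 9.0000: CF_t = 32.000000, DF = 0.506621, PV = 16.211864
  t = 9.5000: CF_t = 32.000000, DF = 0.487839, PV = 15.610847
  t = 10.0000: CF_t = 1032.000000, DF = 0.469753, PV = 484.785565
Price P = sum_t PV_t = 910.477856
First compute Macaulay numerator sum_t t * PV_t:
  t * PV_t at t = 0.5000: 15.406837
  t * PV_t at t = 1.0000: 29.671327
  t * PV_t at t = 1.5000: 42.856997
  t * PV_t at t = 2.0000: 55.024230
  t * PV_t at t = 2.5000: 66.230416
  t * PV_t at t = 3.0000: 76.530091
  t * PV_t at t = 3.5000: 85.975066
  t * PV_t at t = 4.0000: 94.614558
  t * PV_t at t = 4.5000: 102.495308
  t * PV_t at t = 5.0000: 109.661700
  t * PV_t at t = 5.5000: 116.155869
  t * PV_t at t = 6.0000: 122.017808
  t * PV_t at t = 6.5000: 127.285468
  t * PV_t at t = 7.0000: 131.994856
  t * PV_t at t = 7.5000: 136.180125
  t * PV_t at t = 8.0000: 139.873664
  t * PV_t at t = 8.5000: 143.106180
  t * PV_t at t = 9.0000: 145.906780
  t * PV_t at t = 9.5000: 148.303045
  t * PV_t at t = 10.0000: 4847.855651
Macaulay duration D = 6737.145973 / 910.477856 = 7.399571
Modified duration = D / (1 + y/m) = 7.399571 / (1 + 0.038500) = 7.125249

Answer: Modified duration = 7.1252


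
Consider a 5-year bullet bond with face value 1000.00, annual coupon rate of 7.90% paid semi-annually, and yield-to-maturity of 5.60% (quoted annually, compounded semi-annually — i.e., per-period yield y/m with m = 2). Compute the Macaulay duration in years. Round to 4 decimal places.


Answer: Macaulay duration = 4.2679 years

Derivation:
Coupon per period c = face * coupon_rate / m = 39.500000
Periods per year m = 2; per-period yield y/m = 0.028000
Number of cashflows N = 10
Cashflows (t years, CF_t, discount factor 1/(1+y/m)^(m*t), PV):
  t = 0.5000: CF_t = 39.500000, DF = 0.972763, PV = 38.424125
  t = 1.0000: CF_t = 39.500000, DF = 0.946267, PV = 37.377553
  t = 1.5000: CF_t = 39.500000, DF = 0.920493, PV = 36.359487
  t = 2.0000: CF_t = 39.500000, DF = 0.895422, PV = 35.369151
  t = 2.5000: CF_t = 39.500000, DF = 0.871033, PV = 34.405789
  t = 3.0000: CF_t = 39.500000, DF = 0.847308, PV = 33.468666
  t = 3.5000: CF_t = 39.500000, DF = 0.824230, PV = 32.557068
  t = 4.0000: CF_t = 39.500000, DF = 0.801780, PV = 31.670300
  t = 4.5000: CF_t = 39.500000, DF = 0.779941, PV = 30.807685
  t = 5.0000: CF_t = 1039.500000, DF = 0.758698, PV = 788.666415
Price P = sum_t PV_t = 1099.106240
Macaulay numerator sum_t t * PV_t:
  t * PV_t at t = 0.5000: 19.212062
  t * PV_t at t = 1.0000: 37.377553
  t * PV_t at t = 1.5000: 54.539231
  t * PV_t at t = 2.0000: 70.738302
  t * PV_t at t = 2.5000: 86.014473
  t * PV_t at t = 3.0000: 100.405999
  t * PV_t at t = 3.5000: 113.949740
  t * PV_t at t = 4.0000: 126.681200
  t * PV_t at t = 4.5000: 138.634582
  t * PV_t at t = 5.0000: 3943.332076
Macaulay duration D = (sum_t t * PV_t) / P = 4690.885218 / 1099.106240 = 4.267909


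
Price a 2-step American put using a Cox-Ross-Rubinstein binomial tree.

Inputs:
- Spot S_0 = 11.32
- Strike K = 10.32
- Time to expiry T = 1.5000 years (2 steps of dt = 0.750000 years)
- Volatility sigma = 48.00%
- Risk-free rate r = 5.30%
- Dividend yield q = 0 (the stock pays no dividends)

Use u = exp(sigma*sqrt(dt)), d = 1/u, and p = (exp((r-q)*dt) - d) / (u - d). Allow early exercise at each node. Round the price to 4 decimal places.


Answer: Price = V(0,0) = 1.5339

Derivation:
dt = T/N = 0.750000
u = exp(sigma*sqrt(dt)) = 1.515419; d = 1/u = 0.659883
p = (exp((r-q)*dt) - d) / (u - d) = 0.444946
Discount per step: exp(-r*dt) = 0.961030
Stock lattice S(k, i) with i counting down-moves:
  k=0: S(0,0) = 11.3200
  k=1: S(1,0) = 17.1545; S(1,1) = 7.4699
  k=2: S(2,0) = 25.9963; S(2,1) = 11.3200; S(2,2) = 4.9292
Terminal payoffs V(N, i) = max(K - S_T, 0):
  V(2,0) = 0.000000; V(2,1) = 0.000000; V(2,2) = 5.390751
Backward induction: V(k, i) = exp(-r*dt) * [p * V(k+1, i) + (1-p) * V(k+1, i+1)]; then take max(V_cont, immediate exercise) for American.
  V(1,0) = exp(-r*dt) * [p*0.000000 + (1-p)*0.000000] = 0.000000; exercise = 0.000000; V(1,0) = max -> 0.000000
  V(1,1) = exp(-r*dt) * [p*0.000000 + (1-p)*5.390751] = 2.875553; exercise = 2.850120; V(1,1) = max -> 2.875553
  V(0,0) = exp(-r*dt) * [p*0.000000 + (1-p)*2.875553] = 1.533887; exercise = 0.000000; V(0,0) = max -> 1.533887


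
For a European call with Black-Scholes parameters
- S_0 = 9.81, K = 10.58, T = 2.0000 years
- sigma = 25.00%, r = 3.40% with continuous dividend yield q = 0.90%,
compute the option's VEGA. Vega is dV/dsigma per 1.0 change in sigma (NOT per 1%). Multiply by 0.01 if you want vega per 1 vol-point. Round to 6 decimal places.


Answer: Vega = 5.406381

Derivation:
d1 = 0.1044731804; d2 = -0.2490802102
phi(d1) = 0.3967710536; exp(-qT) = 0.9821610324; exp(-rT) = 0.9342604736
Vega = S * exp(-qT) * phi(d1) * sqrt(T) = 9.8100 * 0.9821610324 * 0.3967710536 * 1.4142135624 = 5.406381


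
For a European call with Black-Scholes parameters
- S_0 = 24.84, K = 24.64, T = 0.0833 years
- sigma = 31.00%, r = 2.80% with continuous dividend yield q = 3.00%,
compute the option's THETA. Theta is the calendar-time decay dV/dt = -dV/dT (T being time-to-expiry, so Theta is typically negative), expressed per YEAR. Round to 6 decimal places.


Answer: Theta = -5.206869

Derivation:
d1 = 0.1332278746; d2 = 0.0437564825
phi(d1) = 0.3954173987; exp(-qT) = 0.9975041199; exp(-rT) = 0.9976703179
Theta = -S*exp(-qT)*phi(d1)*sigma/(2*sqrt(T)) - r*K*exp(-rT)*N(d2) + q*S*exp(-qT)*N(d1)
N(d1) = 0.5529934167; N(d2) = 0.5174507421; sqrt(T) = 0.2886173938
Term 1 = -24.8400 * 0.9975041199 * 0.3954173987 * 0.3100 / (2 * 0.2886173938) = -5.2617627462
Term 2 = -0.0280 * 24.6400 * 0.9976703179 * 0.5174507421 = -0.3561679204
Term 3 = 0.0300 * 24.8400 * 0.9975041199 * 0.5529934167 = 0.4110621652
Theta = -5.2617627462 + (-0.3561679204) + (0.4110621652) = -5.206869


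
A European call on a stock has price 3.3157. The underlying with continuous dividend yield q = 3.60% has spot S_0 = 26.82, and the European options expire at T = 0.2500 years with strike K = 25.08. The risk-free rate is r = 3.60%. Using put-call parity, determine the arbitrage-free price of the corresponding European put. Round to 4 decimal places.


Answer: Put price = 1.5913

Derivation:
Put-call parity: C - P = S_0 * exp(-qT) - K * exp(-rT).
S_0 * exp(-qT) = 26.8200 * 0.99104038 = 26.57970296
K * exp(-rT) = 25.0800 * 0.99104038 = 24.85529270
P = C - S*exp(-qT) + K*exp(-rT)
P = 3.3157 - 26.57970296 + 24.85529270 = 1.5913


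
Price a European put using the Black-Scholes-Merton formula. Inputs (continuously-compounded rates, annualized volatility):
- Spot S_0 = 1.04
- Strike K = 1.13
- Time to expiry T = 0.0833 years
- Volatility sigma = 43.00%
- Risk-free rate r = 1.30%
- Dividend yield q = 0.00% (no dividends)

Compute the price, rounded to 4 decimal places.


d1 = (ln(S/K) + (r - q + 0.5*sigma^2) * T) / (sigma * sqrt(T)) = -0.59798274
d2 = d1 - sigma * sqrt(T) = -0.72208822
exp(-rT) = 0.99891769; exp(-qT) = 1.00000000
P = K * exp(-rT) * N(-d2) - S_0 * exp(-qT) * N(-d1)
N(-d1) = 0.72507428; N(-d2) = 0.76487988
P = 1.1300 * 0.99891769 * 0.76487988 - 1.0400 * 1.00000000 * 0.72507428 = 0.1093

Answer: Price = 0.1093


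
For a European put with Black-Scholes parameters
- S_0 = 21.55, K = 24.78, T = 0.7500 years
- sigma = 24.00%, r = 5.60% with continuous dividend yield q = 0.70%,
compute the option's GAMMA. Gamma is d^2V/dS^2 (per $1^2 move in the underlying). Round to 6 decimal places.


d1 = -0.3912080181; d2 = -0.5990541151
phi(d1) = 0.3695532668; exp(-qT) = 0.9947637572; exp(-rT) = 0.9588697806
Gamma = exp(-qT) * phi(d1) / (S * sigma * sqrt(T)) = 0.9947637572 * 0.3695532668 / (21.5500 * 0.2400 * 0.8660254038) = 0.082074

Answer: Gamma = 0.082074


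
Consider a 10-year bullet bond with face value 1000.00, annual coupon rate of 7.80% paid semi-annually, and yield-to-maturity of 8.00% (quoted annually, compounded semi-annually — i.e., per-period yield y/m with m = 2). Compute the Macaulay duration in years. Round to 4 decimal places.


Coupon per period c = face * coupon_rate / m = 39.000000
Periods per year m = 2; per-period yield y/m = 0.040000
Number of cashflows N = 20
Cashflows (t years, CF_t, discount factor 1/(1+y/m)^(m*t), PV):
  t = 0.5000: CF_t = 39.000000, DF = 0.961538, PV = 37.500000
  t = 1.0000: CF_t = 39.000000, DF = 0.924556, PV = 36.057692
  t = 1.5000: CF_t = 39.000000, DF = 0.888996, PV = 34.670858
  t = 2.0000: CF_t = 39.000000, DF = 0.854804, PV = 33.337363
  t = 2.5000: CF_t = 39.000000, DF = 0.821927, PV = 32.055157
  t = 3.0000: CF_t = 39.000000, DF = 0.790315, PV = 30.822267
  t = 3.5000: CF_t = 39.000000, DF = 0.759918, PV = 29.636795
  t = 4.0000: CF_t = 39.000000, DF = 0.730690, PV = 28.496918
  t = 4.5000: CF_t = 39.000000, DF = 0.702587, PV = 27.400883
  t = 5.0000: CF_t = 39.000000, DF = 0.675564, PV = 26.347003
  t = 5.5000: CF_t = 39.000000, DF = 0.649581, PV = 25.333656
  t = 6.0000: CF_t = 39.000000, DF = 0.624597, PV = 24.359285
  t = 6.5000: CF_t = 39.000000, DF = 0.600574, PV = 23.422389
  t = 7.0000: CF_t = 39.000000, DF = 0.577475, PV = 22.521528
  t = 7.5000: CF_t = 39.000000, DF = 0.555265, PV = 21.655316
  t = 8.0000: CF_t = 39.000000, DF = 0.533908, PV = 20.822419
  t = 8.5000: CF_t = 39.000000, DF = 0.513373, PV = 20.021557
  t = 9.0000: CF_t = 39.000000, DF = 0.493628, PV = 19.251497
  t = 9.5000: CF_t = 39.000000, DF = 0.474642, PV = 18.511055
  t = 10.0000: CF_t = 1039.000000, DF = 0.456387, PV = 474.186037
Price P = sum_t PV_t = 986.409674
Macaulay numerator sum_t t * PV_t:
  t * PV_t at t = 0.5000: 18.750000
  t * PV_t at t = 1.0000: 36.057692
  t * PV_t at t = 1.5000: 52.006287
  t * PV_t at t = 2.0000: 66.674727
  t * PV_t at t = 2.5000: 80.137893
  t * PV_t at t = 3.0000: 92.466800
  t * PV_t at t = 3.5000: 103.728782
  t * PV_t at t = 4.0000: 113.987672
  t * PV_t at t = 4.5000: 123.303972
  t * PV_t at t = 5.0000: 131.735013
  t * PV_t at t = 5.5000: 139.335110
  t * PV_t at t = 6.0000: 146.155710
  t * PV_t at t = 6.5000: 152.245531
  t * PV_t at t = 7.0000: 157.650698
  t * PV_t at t = 7.5000: 162.414867
  t * PV_t at t = 8.0000: 166.579351
  t * PV_t at t = 8.5000: 170.183231
  t * PV_t at t = 9.0000: 173.263470
  t * PV_t at t = 9.5000: 175.855018
  t * PV_t at t = 10.0000: 4741.860371
Macaulay duration D = (sum_t t * PV_t) / P = 7004.392193 / 986.409674 = 7.100896

Answer: Macaulay duration = 7.1009 years


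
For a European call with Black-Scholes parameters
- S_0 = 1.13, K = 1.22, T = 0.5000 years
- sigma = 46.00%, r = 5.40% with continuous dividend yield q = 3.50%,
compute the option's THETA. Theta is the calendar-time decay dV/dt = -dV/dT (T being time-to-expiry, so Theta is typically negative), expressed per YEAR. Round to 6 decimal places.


Answer: Theta = -0.148029

Derivation:
d1 = -0.0437583071; d2 = -0.3690274265
phi(d1) = 0.3985605179; exp(-qT) = 0.9826522357; exp(-rT) = 0.9733612415
Theta = -S*exp(-qT)*phi(d1)*sigma/(2*sqrt(T)) - r*K*exp(-rT)*N(d2) + q*S*exp(-qT)*N(d1)
N(d1) = 0.4825485307; N(d2) = 0.3560536410; sqrt(T) = 0.7071067812
Term 1 = -1.1300 * 0.9826522357 * 0.3985605179 * 0.4600 / (2 * 0.7071067812) = -0.1439512361
Term 2 = -0.0540 * 1.2200 * 0.9733612415 * 0.3560536410 = -0.0228319535
Term 3 = 0.0350 * 1.1300 * 0.9826522357 * 0.4825485307 = 0.0187537159
Theta = -0.1439512361 + (-0.0228319535) + (0.0187537159) = -0.148029


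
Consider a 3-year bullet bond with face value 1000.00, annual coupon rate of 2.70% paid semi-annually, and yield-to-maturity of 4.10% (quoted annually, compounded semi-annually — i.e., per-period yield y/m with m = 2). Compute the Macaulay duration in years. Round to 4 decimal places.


Coupon per period c = face * coupon_rate / m = 13.500000
Periods per year m = 2; per-period yield y/m = 0.020500
Number of cashflows N = 6
Cashflows (t years, CF_t, discount factor 1/(1+y/m)^(m*t), PV):
  t = 0.5000: CF_t = 13.500000, DF = 0.979912, PV = 13.228809
  t = 1.0000: CF_t = 13.500000, DF = 0.960227, PV = 12.963067
  t = 1.5000: CF_t = 13.500000, DF = 0.940938, PV = 12.702662
  t = 2.0000: CF_t = 13.500000, DF = 0.922036, PV = 12.447488
  t = 2.5000: CF_t = 13.500000, DF = 0.903514, PV = 12.197441
  t = 3.0000: CF_t = 1013.500000, DF = 0.885364, PV = 897.316593
Price P = sum_t PV_t = 960.856060
Macaulay numerator sum_t t * PV_t:
  t * PV_t at t = 0.5000: 6.614405
  t * PV_t at t = 1.0000: 12.963067
  t * PV_t at t = 1.5000: 19.053993
  t * PV_t at t = 2.0000: 24.894977
  t * PV_t at t = 2.5000: 30.493602
  t * PV_t at t = 3.0000: 2691.949779
Macaulay duration D = (sum_t t * PV_t) / P = 2785.969822 / 960.856060 = 2.899466

Answer: Macaulay duration = 2.8995 years


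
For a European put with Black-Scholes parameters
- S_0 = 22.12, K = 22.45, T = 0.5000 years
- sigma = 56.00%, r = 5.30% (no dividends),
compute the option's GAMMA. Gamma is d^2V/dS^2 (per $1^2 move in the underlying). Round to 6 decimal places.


Answer: Gamma = 0.044382

Derivation:
d1 = 0.2275155527; d2 = -0.1684642448
phi(d1) = 0.3887494631; exp(-qT) = 1.0000000000; exp(-rT) = 0.9738480438
Gamma = exp(-qT) * phi(d1) / (S * sigma * sqrt(T)) = 1.0000000000 * 0.3887494631 / (22.1200 * 0.5600 * 0.7071067812) = 0.044382


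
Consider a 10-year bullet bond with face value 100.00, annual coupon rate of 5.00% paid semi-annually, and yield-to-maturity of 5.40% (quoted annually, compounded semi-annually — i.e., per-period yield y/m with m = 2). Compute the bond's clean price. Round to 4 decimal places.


Answer: Price = 96.9403

Derivation:
Coupon per period c = face * coupon_rate / m = 2.500000
Periods per year m = 2; per-period yield y/m = 0.027000
Number of cashflows N = 20
Cashflows (t years, CF_t, discount factor 1/(1+y/m)^(m*t), PV):
  t = 0.5000: CF_t = 2.500000, DF = 0.973710, PV = 2.434275
  t = 1.0000: CF_t = 2.500000, DF = 0.948111, PV = 2.370277
  t = 1.5000: CF_t = 2.500000, DF = 0.923185, PV = 2.307962
  t = 2.0000: CF_t = 2.500000, DF = 0.898914, PV = 2.247285
  t = 2.5000: CF_t = 2.500000, DF = 0.875282, PV = 2.188204
  t = 3.0000: CF_t = 2.500000, DF = 0.852270, PV = 2.130676
  t = 3.5000: CF_t = 2.500000, DF = 0.829864, PV = 2.074660
  t = 4.0000: CF_t = 2.500000, DF = 0.808047, PV = 2.020117
  t = 4.5000: CF_t = 2.500000, DF = 0.786803, PV = 1.967008
  t = 5.0000: CF_t = 2.500000, DF = 0.766118, PV = 1.915295
  t = 5.5000: CF_t = 2.500000, DF = 0.745976, PV = 1.864941
  t = 6.0000: CF_t = 2.500000, DF = 0.726365, PV = 1.815912
  t = 6.5000: CF_t = 2.500000, DF = 0.707268, PV = 1.768171
  t = 7.0000: CF_t = 2.500000, DF = 0.688674, PV = 1.721685
  t = 7.5000: CF_t = 2.500000, DF = 0.670569, PV = 1.676422
  t = 8.0000: CF_t = 2.500000, DF = 0.652939, PV = 1.632349
  t = 8.5000: CF_t = 2.500000, DF = 0.635774, PV = 1.589434
  t = 9.0000: CF_t = 2.500000, DF = 0.619059, PV = 1.547647
  t = 9.5000: CF_t = 2.500000, DF = 0.602784, PV = 1.506959
  t = 10.0000: CF_t = 102.500000, DF = 0.586937, PV = 60.160993
Price P = sum_t PV_t = 96.940270


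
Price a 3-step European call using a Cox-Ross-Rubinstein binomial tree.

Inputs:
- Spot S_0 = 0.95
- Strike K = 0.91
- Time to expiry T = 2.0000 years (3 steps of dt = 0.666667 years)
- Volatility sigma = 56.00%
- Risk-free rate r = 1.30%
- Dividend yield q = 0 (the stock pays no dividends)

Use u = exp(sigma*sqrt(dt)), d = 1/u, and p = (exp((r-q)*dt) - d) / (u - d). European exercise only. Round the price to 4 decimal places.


Answer: Price = V(0,0) = 0.3366

Derivation:
dt = T/N = 0.666667
u = exp(sigma*sqrt(dt)) = 1.579705; d = 1/u = 0.633030
p = (exp((r-q)*dt) - d) / (u - d) = 0.396836
Discount per step: exp(-r*dt) = 0.991371
Stock lattice S(k, i) with i counting down-moves:
  k=0: S(0,0) = 0.9500
  k=1: S(1,0) = 1.5007; S(1,1) = 0.6014
  k=2: S(2,0) = 2.3707; S(2,1) = 0.9500; S(2,2) = 0.3807
  k=3: S(3,0) = 3.7450; S(3,1) = 1.5007; S(3,2) = 0.6014; S(3,3) = 0.2410
Terminal payoffs V(N, i) = max(S_T - K, 0):
  V(3,0) = 2.834998; V(3,1) = 0.590720; V(3,2) = 0.000000; V(3,3) = 0.000000
Backward induction: V(k, i) = exp(-r*dt) * [p * V(k+1, i) + (1-p) * V(k+1, i+1)].
  V(2,0) = exp(-r*dt) * [p*2.834998 + (1-p)*0.590720] = 1.468547
  V(2,1) = exp(-r*dt) * [p*0.590720 + (1-p)*0.000000] = 0.232396
  V(2,2) = exp(-r*dt) * [p*0.000000 + (1-p)*0.000000] = 0.000000
  V(1,0) = exp(-r*dt) * [p*1.468547 + (1-p)*0.232396] = 0.716707
  V(1,1) = exp(-r*dt) * [p*0.232396 + (1-p)*0.000000] = 0.091427
  V(0,0) = exp(-r*dt) * [p*0.716707 + (1-p)*0.091427] = 0.336630


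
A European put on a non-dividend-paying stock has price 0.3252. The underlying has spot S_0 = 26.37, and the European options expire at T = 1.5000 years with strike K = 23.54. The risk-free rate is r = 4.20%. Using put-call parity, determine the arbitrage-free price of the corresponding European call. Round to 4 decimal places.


Answer: Call price = 4.5925

Derivation:
Put-call parity: C - P = S_0 * exp(-qT) - K * exp(-rT).
S_0 * exp(-qT) = 26.3700 * 1.00000000 = 26.37000000
K * exp(-rT) = 23.5400 * 0.93894347 = 22.10272937
C = P + S*exp(-qT) - K*exp(-rT)
C = 0.3252 + 26.37000000 - 22.10272937 = 4.5925


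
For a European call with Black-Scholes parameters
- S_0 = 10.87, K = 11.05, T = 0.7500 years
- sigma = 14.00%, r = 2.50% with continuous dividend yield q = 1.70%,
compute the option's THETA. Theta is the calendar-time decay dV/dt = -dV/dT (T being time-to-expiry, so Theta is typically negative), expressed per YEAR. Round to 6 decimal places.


d1 = -0.0253516716; d2 = -0.1465952281
phi(d1) = 0.3988140994; exp(-qT) = 0.9873309369; exp(-rT) = 0.9814246877
Theta = -S*exp(-qT)*phi(d1)*sigma/(2*sqrt(T)) - r*K*exp(-rT)*N(d2) + q*S*exp(-qT)*N(d1)
N(d1) = 0.4898872296; N(d2) = 0.4417257602; sqrt(T) = 0.8660254038
Term 1 = -10.8700 * 0.9873309369 * 0.3988140994 * 0.1400 / (2 * 0.8660254038) = -0.3459634357
Term 2 = -0.0250 * 11.0500 * 0.9814246877 * 0.4417257602 = -0.1197600564
Term 3 = 0.0170 * 10.8700 * 0.9873309369 * 0.4898872296 = 0.0893793782
Theta = -0.3459634357 + (-0.1197600564) + (0.0893793782) = -0.376344

Answer: Theta = -0.376344


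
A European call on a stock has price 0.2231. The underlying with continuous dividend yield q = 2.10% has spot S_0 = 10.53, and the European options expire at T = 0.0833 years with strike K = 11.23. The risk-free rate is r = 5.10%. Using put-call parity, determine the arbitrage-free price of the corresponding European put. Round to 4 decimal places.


Answer: Put price = 0.8939

Derivation:
Put-call parity: C - P = S_0 * exp(-qT) - K * exp(-rT).
S_0 * exp(-qT) = 10.5300 * 0.99825223 = 10.51159597
K * exp(-rT) = 11.2300 * 0.99576071 = 11.18239279
P = C - S*exp(-qT) + K*exp(-rT)
P = 0.2231 - 10.51159597 + 11.18239279 = 0.8939


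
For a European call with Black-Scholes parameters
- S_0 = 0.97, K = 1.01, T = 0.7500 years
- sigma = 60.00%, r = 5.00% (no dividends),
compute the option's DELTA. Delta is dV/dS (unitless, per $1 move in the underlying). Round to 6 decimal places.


d1 = 0.2542082120; d2 = -0.2654070303
phi(d1) = 0.3862581152; exp(-qT) = 1.0000000000; exp(-rT) = 0.9631944177
N(d1) = 0.6003326467
Delta = exp(-qT) * N(d1) = 1.0000000000 * 0.6003326467 = 0.600333

Answer: Delta = 0.600333


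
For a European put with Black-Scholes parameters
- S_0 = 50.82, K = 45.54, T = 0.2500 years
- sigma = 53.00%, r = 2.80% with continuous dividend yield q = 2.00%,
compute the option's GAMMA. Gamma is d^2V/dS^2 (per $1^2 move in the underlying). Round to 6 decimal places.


Answer: Gamma = 0.025282

Derivation:
d1 = 0.5540053481; d2 = 0.2890053481
phi(d1) = 0.3421864565; exp(-qT) = 0.9950124792; exp(-rT) = 0.9930244429
Gamma = exp(-qT) * phi(d1) / (S * sigma * sqrt(T)) = 0.9950124792 * 0.3421864565 / (50.8200 * 0.5300 * 0.5000000000) = 0.025282


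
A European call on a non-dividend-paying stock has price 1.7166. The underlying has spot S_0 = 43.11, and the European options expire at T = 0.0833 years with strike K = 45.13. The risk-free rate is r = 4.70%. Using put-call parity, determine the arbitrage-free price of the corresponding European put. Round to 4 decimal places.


Put-call parity: C - P = S_0 * exp(-qT) - K * exp(-rT).
S_0 * exp(-qT) = 43.1100 * 1.00000000 = 43.11000000
K * exp(-rT) = 45.1300 * 0.99609255 = 44.95365696
P = C - S*exp(-qT) + K*exp(-rT)
P = 1.7166 - 43.11000000 + 44.95365696 = 3.5603

Answer: Put price = 3.5603


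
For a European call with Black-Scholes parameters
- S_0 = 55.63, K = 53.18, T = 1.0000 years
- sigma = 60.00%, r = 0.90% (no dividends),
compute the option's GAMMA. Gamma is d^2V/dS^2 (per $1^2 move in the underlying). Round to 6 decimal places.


Answer: Gamma = 0.011077

Derivation:
d1 = 0.3900670638; d2 = -0.2099329362
phi(d1) = 0.3697180132; exp(-qT) = 1.0000000000; exp(-rT) = 0.9910403788
Gamma = exp(-qT) * phi(d1) / (S * sigma * sqrt(T)) = 1.0000000000 * 0.3697180132 / (55.6300 * 0.6000 * 1.0000000000) = 0.011077


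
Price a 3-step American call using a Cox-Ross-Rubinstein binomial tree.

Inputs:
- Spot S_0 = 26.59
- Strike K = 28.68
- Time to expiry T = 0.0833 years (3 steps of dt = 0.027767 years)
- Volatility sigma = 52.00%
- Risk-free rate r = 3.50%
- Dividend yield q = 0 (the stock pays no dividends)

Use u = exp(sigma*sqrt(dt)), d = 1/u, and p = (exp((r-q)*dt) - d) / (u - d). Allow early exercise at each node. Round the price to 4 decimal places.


dt = T/N = 0.027767
u = exp(sigma*sqrt(dt)) = 1.090514; d = 1/u = 0.916999
p = (exp((r-q)*dt) - d) / (u - d) = 0.483955
Discount per step: exp(-r*dt) = 0.999029
Stock lattice S(k, i) with i counting down-moves:
  k=0: S(0,0) = 26.5900
  k=1: S(1,0) = 28.9968; S(1,1) = 24.3830
  k=2: S(2,0) = 31.6214; S(2,1) = 26.5900; S(2,2) = 22.3592
  k=3: S(3,0) = 34.4836; S(3,1) = 28.9968; S(3,2) = 24.3830; S(3,3) = 20.5033
Terminal payoffs V(N, i) = max(S_T - K, 0):
  V(3,0) = 5.803578; V(3,1) = 0.316773; V(3,2) = 0.000000; V(3,3) = 0.000000
Backward induction: V(k, i) = exp(-r*dt) * [p * V(k+1, i) + (1-p) * V(k+1, i+1)]; then take max(V_cont, immediate exercise) for American.
  V(2,0) = exp(-r*dt) * [p*5.803578 + (1-p)*0.316773] = 2.969251; exercise = 2.941392; V(2,0) = max -> 2.969251
  V(2,1) = exp(-r*dt) * [p*0.316773 + (1-p)*0.000000] = 0.153155; exercise = 0.000000; V(2,1) = max -> 0.153155
  V(2,2) = exp(-r*dt) * [p*0.000000 + (1-p)*0.000000] = 0.000000; exercise = 0.000000; V(2,2) = max -> 0.000000
  V(1,0) = exp(-r*dt) * [p*2.969251 + (1-p)*0.153155] = 1.514545; exercise = 0.316773; V(1,0) = max -> 1.514545
  V(1,1) = exp(-r*dt) * [p*0.153155 + (1-p)*0.000000] = 0.074048; exercise = 0.000000; V(1,1) = max -> 0.074048
  V(0,0) = exp(-r*dt) * [p*1.514545 + (1-p)*0.074048] = 0.770434; exercise = 0.000000; V(0,0) = max -> 0.770434

Answer: Price = V(0,0) = 0.7704


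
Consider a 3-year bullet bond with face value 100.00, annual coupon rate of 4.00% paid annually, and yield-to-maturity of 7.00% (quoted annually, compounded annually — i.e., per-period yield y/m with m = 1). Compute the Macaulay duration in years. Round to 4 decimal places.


Coupon per period c = face * coupon_rate / m = 4.000000
Periods per year m = 1; per-period yield y/m = 0.070000
Number of cashflows N = 3
Cashflows (t years, CF_t, discount factor 1/(1+y/m)^(m*t), PV):
  t = 1.0000: CF_t = 4.000000, DF = 0.934579, PV = 3.738318
  t = 2.0000: CF_t = 4.000000, DF = 0.873439, PV = 3.493755
  t = 3.0000: CF_t = 104.000000, DF = 0.816298, PV = 84.894979
Price P = sum_t PV_t = 92.127052
Macaulay numerator sum_t t * PV_t:
  t * PV_t at t = 1.0000: 3.738318
  t * PV_t at t = 2.0000: 6.987510
  t * PV_t at t = 3.0000: 254.684938
Macaulay duration D = (sum_t t * PV_t) / P = 265.410765 / 92.127052 = 2.880921

Answer: Macaulay duration = 2.8809 years


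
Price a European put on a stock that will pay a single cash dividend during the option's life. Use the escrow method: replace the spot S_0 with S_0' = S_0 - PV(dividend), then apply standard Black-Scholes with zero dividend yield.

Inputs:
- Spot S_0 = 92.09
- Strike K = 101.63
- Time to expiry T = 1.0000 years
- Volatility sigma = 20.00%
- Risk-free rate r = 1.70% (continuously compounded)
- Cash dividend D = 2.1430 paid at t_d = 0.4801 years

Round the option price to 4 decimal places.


PV(D) = D * exp(-r * t_d) = 2.1430 * 0.99187152 = 2.12558066
S_0' = S_0 - PV(D) = 92.0900 - 2.12558066 = 89.96441934
d1 = (ln(S_0'/K) + (r + sigma^2/2)*T) / (sigma*sqrt(T)) = -0.42462258
d2 = d1 - sigma*sqrt(T) = -0.62462258
exp(-rT) = 0.98314368
N(-d1) = 0.66444408; N(-d2) = 0.73389060
P = K * exp(-rT) * N(-d2) - S_0' * N(-d1) = 101.6300 * 0.98314368 * 0.73389060 - 89.96441934 * 0.66444408 = 13.5517

Answer: Price = 13.5517


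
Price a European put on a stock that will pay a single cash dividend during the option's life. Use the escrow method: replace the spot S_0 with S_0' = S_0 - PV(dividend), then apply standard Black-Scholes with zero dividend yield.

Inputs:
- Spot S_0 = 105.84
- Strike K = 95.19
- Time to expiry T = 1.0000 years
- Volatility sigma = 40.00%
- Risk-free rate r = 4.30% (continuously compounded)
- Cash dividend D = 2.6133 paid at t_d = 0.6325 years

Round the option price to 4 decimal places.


Answer: Price = 10.0902

Derivation:
PV(D) = D * exp(-r * t_d) = 2.6133 * 0.97316902 = 2.54318260
S_0' = S_0 - PV(D) = 105.8400 - 2.54318260 = 103.29681740
d1 = (ln(S_0'/K) + (r + sigma^2/2)*T) / (sigma*sqrt(T)) = 0.51182918
d2 = d1 - sigma*sqrt(T) = 0.11182918
exp(-rT) = 0.95791139
N(-d1) = 0.30438528; N(-d2) = 0.45547943
P = K * exp(-rT) * N(-d2) - S_0' * N(-d1) = 95.1900 * 0.95791139 * 0.45547943 - 103.29681740 * 0.30438528 = 10.0902


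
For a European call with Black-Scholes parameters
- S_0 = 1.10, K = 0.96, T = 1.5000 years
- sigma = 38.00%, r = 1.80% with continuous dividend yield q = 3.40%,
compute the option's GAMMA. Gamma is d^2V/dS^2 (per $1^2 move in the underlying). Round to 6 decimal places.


Answer: Gamma = 0.661951

Derivation:
d1 = 0.4736371491; d2 = 0.0082340980
phi(d1) = 0.3566128256; exp(-qT) = 0.9502786705; exp(-rT) = 0.9733612415
Gamma = exp(-qT) * phi(d1) / (S * sigma * sqrt(T)) = 0.9502786705 * 0.3566128256 / (1.1000 * 0.3800 * 1.2247448714) = 0.661951


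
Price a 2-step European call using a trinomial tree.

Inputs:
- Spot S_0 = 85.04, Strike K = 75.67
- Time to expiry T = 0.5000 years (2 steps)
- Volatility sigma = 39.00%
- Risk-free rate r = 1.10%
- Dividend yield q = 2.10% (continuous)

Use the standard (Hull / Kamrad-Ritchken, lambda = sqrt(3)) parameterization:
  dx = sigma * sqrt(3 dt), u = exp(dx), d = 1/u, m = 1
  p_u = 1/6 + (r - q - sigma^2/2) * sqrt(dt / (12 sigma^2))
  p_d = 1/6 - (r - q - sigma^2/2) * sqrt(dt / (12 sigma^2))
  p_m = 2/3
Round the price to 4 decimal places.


dt = T/N = 0.250000; dx = sigma*sqrt(3*dt) = 0.337750
u = exp(dx) = 1.401790; d = 1/u = 0.713374
p_u = 0.134820, p_m = 0.666667, p_d = 0.198513
Discount per step: exp(-r*dt) = 0.997254
Stock lattice S(k, j) with j the centered position index:
  k=0: S(0,+0) = 85.0400
  k=1: S(1,-1) = 60.6653; S(1,+0) = 85.0400; S(1,+1) = 119.2082
  k=2: S(2,-2) = 43.2770; S(2,-1) = 60.6653; S(2,+0) = 85.0400; S(2,+1) = 119.2082; S(2,+2) = 167.1049
Terminal payoffs V(N, j) = max(S_T - K, 0):
  V(2,-2) = 0.000000; V(2,-1) = 0.000000; V(2,+0) = 9.370000; V(2,+1) = 43.538212; V(2,+2) = 91.434865
Backward induction: V(k, j) = exp(-r*dt) * [p_u * V(k+1, j+1) + p_m * V(k+1, j) + p_d * V(k+1, j-1)]
  V(1,-1) = exp(-r*dt) * [p_u*9.370000 + p_m*0.000000 + p_d*0.000000] = 1.259793
  V(1,+0) = exp(-r*dt) * [p_u*43.538212 + p_m*9.370000 + p_d*0.000000] = 12.083208
  V(1,+1) = exp(-r*dt) * [p_u*91.434865 + p_m*43.538212 + p_d*9.370000] = 43.094111
  V(0,+0) = exp(-r*dt) * [p_u*43.094111 + p_m*12.083208 + p_d*1.259793] = 14.076737

Answer: Price = V(0,0) = 14.0767


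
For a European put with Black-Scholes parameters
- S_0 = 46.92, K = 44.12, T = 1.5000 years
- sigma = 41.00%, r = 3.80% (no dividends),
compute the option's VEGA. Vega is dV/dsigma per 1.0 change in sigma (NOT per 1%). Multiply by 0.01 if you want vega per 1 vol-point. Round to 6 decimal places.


Answer: Vega = 20.360451

Derivation:
d1 = 0.4871215204; d2 = -0.0150238768
phi(d1) = 0.3543102912; exp(-qT) = 1.0000000000; exp(-rT) = 0.9445940694
Vega = S * exp(-qT) * phi(d1) * sqrt(T) = 46.9200 * 1.0000000000 * 0.3543102912 * 1.2247448714 = 20.360451


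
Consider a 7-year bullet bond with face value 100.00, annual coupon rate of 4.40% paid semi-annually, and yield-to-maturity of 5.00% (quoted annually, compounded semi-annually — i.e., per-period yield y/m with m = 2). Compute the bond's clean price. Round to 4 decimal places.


Answer: Price = 96.4927

Derivation:
Coupon per period c = face * coupon_rate / m = 2.200000
Periods per year m = 2; per-period yield y/m = 0.025000
Number of cashflows N = 14
Cashflows (t years, CF_t, discount factor 1/(1+y/m)^(m*t), PV):
  t = 0.5000: CF_t = 2.200000, DF = 0.975610, PV = 2.146341
  t = 1.0000: CF_t = 2.200000, DF = 0.951814, PV = 2.093992
  t = 1.5000: CF_t = 2.200000, DF = 0.928599, PV = 2.042919
  t = 2.0000: CF_t = 2.200000, DF = 0.905951, PV = 1.993091
  t = 2.5000: CF_t = 2.200000, DF = 0.883854, PV = 1.944479
  t = 3.0000: CF_t = 2.200000, DF = 0.862297, PV = 1.897053
  t = 3.5000: CF_t = 2.200000, DF = 0.841265, PV = 1.850784
  t = 4.0000: CF_t = 2.200000, DF = 0.820747, PV = 1.805642
  t = 4.5000: CF_t = 2.200000, DF = 0.800728, PV = 1.761602
  t = 5.0000: CF_t = 2.200000, DF = 0.781198, PV = 1.718636
  t = 5.5000: CF_t = 2.200000, DF = 0.762145, PV = 1.676719
  t = 6.0000: CF_t = 2.200000, DF = 0.743556, PV = 1.635823
  t = 6.5000: CF_t = 2.200000, DF = 0.725420, PV = 1.595925
  t = 7.0000: CF_t = 102.200000, DF = 0.707727, PV = 72.329719
Price P = sum_t PV_t = 96.492726
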